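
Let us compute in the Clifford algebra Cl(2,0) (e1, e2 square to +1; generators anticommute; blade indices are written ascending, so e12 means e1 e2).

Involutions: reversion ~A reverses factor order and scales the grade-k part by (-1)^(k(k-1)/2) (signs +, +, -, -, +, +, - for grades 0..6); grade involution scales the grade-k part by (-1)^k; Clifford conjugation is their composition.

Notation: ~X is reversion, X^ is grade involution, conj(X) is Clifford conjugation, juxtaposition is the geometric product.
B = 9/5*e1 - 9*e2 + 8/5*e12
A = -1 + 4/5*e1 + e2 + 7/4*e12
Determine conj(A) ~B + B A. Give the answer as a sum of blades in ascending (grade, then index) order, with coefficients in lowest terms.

first term: 119/25 + 247/20*e1 + 1343/100*e2 + 53/5*e12
second term: -259/25 + 311/20*e1 + 1087/100*e2 + 37/5*e12
Answer: -28/5 + 279/10*e1 + 243/10*e2 + 18*e12


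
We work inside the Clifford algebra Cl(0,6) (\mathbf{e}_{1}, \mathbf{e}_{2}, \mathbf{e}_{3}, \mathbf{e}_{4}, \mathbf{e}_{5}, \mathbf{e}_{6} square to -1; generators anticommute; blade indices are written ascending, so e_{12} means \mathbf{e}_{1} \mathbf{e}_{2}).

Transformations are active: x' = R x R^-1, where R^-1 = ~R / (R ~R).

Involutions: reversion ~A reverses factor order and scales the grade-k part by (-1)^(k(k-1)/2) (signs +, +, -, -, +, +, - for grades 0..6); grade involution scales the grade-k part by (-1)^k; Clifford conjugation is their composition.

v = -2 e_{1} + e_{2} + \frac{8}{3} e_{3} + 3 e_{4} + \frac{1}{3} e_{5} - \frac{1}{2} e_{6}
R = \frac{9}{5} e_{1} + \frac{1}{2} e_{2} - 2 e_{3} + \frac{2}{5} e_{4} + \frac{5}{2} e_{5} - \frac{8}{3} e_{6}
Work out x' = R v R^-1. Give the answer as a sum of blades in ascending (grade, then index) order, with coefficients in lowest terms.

~R = \frac{9}{5} e_{1} + \frac{1}{2} e_{2} - 2 e_{3} + \frac{2}{5} e_{4} + \frac{5}{2} e_{5} - \frac{8}{3} e_{6}, and R ~R = -\frac{1891}{90}, so R^-1 = ~R / (-\frac{1891}{90}).
R v = \frac{76}{15} + \frac{14}{5} e_{12} + \frac{4}{5} e_{13} + \frac{31}{5} e_{14} + \frac{28}{5} e_{15} - \frac{187}{30} e_{16} + \frac{10}{3} e_{23} + \frac{11}{10} e_{24} - \frac{7}{3} e_{25} + \frac{29}{12} e_{26} - \frac{106}{15} e_{34} - \frac{22}{3} e_{35} + \frac{73}{9} e_{36} - \frac{221}{30} e_{45} + \frac{39}{5} e_{46} - \frac{13}{36} e_{56}
Answer: \frac{10702}{9455} e_{1} - \frac{2347}{1891} e_{2} - \frac{9656}{5673} e_{3} - \frac{30189}{9455} e_{4} - \frac{8731}{5673} e_{5} + \frac{6755}{3782} e_{6}


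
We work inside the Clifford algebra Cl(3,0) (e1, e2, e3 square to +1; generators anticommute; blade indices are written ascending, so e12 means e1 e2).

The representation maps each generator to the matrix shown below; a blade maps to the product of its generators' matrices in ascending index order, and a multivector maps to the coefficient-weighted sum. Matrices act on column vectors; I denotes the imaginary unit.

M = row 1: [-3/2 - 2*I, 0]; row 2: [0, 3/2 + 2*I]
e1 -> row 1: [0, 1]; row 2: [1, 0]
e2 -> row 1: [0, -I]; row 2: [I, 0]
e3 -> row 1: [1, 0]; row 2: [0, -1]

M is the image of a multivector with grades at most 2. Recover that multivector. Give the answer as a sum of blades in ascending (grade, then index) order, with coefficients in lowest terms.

Method: 1, rho(e1), rho(e2), rho(e3) form a trace-orthogonal basis of the 2x2 complex matrices (tr(X Y) = 2 if X = Y, else 0), so M = m0*1 + m1*rho(e1) + m2*rho(e2) + m3*rho(e3) with m0 = tr(M)/2 = 0, m1 = tr(M rho(e1))/2 = 0, m2 = tr(M rho(e2))/2 = 0, m3 = tr(M rho(e3))/2 = -3/2 - 2*I.
Multiplying table entries, the bivector images are rho(e12) = I*rho(e3), rho(e13) = -I*rho(e2), rho(e23) = I*rho(e1); with real blade coefficients the real parts of m0..m3 are the coefficients of 1, e1, e2, e3 and the imaginary parts give the bivectors (e23: Im m1, e13: -Im m2, e12: Im m3).
Answer: -3/2*e3 - 2*e12


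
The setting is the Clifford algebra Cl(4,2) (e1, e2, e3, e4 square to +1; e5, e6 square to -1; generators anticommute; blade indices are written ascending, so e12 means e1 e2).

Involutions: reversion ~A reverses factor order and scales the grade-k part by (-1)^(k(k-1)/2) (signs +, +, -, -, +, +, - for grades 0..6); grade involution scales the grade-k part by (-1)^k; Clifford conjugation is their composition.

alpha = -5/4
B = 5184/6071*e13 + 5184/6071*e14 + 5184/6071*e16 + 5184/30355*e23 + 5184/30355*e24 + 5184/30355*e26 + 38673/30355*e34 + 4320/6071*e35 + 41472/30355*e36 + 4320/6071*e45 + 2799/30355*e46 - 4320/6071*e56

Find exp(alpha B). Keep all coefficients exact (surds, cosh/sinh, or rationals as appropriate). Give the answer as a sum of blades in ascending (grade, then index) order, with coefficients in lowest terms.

B^2 term by term: the squares give (5184/6071)^2*(e13)^2 + (5184/6071)^2*(e14)^2 + (5184/6071)^2*(e16)^2 + (5184/30355)^2*(e23)^2 + (5184/30355)^2*(e24)^2 + (5184/30355)^2*(e26)^2 + (38673/30355)^2*(e34)^2 + (4320/6071)^2*(e35)^2 + (41472/30355)^2*(e36)^2 + (4320/6071)^2*(e45)^2 + (2799/30355)^2*(e46)^2 + (-4320/6071)^2*(e56)^2 = 26873856/36857041*(-1) + 26873856/36857041*(-1) + 26873856/36857041*(+1) + 26873856/921426025*(-1) + 26873856/921426025*(-1) + 26873856/921426025*(+1) + 1495600929/921426025*(-1) + 18662400/36857041*(+1) + 1719926784/921426025*(+1) + 18662400/36857041*(+1) + 7834401/921426025*(+1) + 18662400/36857041*(-1) = 0 (each basis 2-blade squares to minus the product of its generators' squares); cross terms between blades sharing an index anticommute and cancel; the commuting (index-disjoint) pairs give grade-4 terms 2*c*c'*(blade product), which cancel blade by blade — e1234: -53747712/184285205 + 53747712/184285205 = 0; e1236: -53747712/184285205 + 53747712/184285205 = 0; e1246: -53747712/184285205 + 53747712/184285205 = 0; e1345: 44789760/36857041 - 44789760/36857041 = 0; e1346: 29020032/184285205 - 429981696/184285205 + 400961664/184285205 = 0; e1356: -44789760/36857041 + 44789760/36857041 = 0; e1456: -44789760/36857041 + 44789760/36857041 = 0; e2345: 8957952/36857041 - 8957952/36857041 = 0; e2346: 29020032/921426025 - 429981696/921426025 + 400961664/921426025 = 0; e2356: -8957952/36857041 + 8957952/36857041 = 0; e2456: -8957952/36857041 + 8957952/36857041 = 0; e3456: -66826944/36857041 - 4836672/36857041 + 71663616/36857041 = 0 — confirming B is simple. So B^2 = 0.
B^2 = 0, hence only two terms survive: exp(alpha B) = 1 + alpha B (parabolic case).
Answer: 1 - 6480/6071*e13 - 6480/6071*e14 - 6480/6071*e16 - 1296/6071*e23 - 1296/6071*e24 - 1296/6071*e26 - 38673/24284*e34 - 5400/6071*e35 - 10368/6071*e36 - 5400/6071*e45 - 2799/24284*e46 + 5400/6071*e56


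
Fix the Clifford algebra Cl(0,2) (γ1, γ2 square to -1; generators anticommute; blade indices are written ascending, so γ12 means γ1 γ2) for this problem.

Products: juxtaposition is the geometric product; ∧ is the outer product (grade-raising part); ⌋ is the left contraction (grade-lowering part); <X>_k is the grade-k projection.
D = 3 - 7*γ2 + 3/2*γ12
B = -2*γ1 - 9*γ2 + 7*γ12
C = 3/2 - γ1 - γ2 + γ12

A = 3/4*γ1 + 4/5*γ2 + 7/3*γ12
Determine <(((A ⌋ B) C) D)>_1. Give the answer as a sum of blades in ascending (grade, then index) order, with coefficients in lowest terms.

step 1: -229/30 + 28/5*γ1 - 21/4*γ2
step 2: -111/10 + 647/60*γ1 - 701/120*γ2 - 1109/60*γ12
step 3: -697/15 - 25391/240*γ1 + 44*γ2 - 1771/12*γ12
step 4: -25391/240*γ1 + 44*γ2
Answer: -25391/240*γ1 + 44*γ2


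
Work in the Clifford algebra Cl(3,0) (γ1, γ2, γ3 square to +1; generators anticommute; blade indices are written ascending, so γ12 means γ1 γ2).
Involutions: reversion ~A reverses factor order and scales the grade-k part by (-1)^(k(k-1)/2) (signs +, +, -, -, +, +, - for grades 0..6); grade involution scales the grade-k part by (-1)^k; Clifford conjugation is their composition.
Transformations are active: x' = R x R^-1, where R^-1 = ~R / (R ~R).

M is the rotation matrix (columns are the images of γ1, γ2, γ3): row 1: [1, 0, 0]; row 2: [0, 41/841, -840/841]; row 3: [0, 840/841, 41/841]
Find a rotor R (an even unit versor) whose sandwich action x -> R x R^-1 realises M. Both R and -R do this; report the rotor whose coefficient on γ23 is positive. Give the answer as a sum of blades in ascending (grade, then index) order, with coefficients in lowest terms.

Method: write R = a + b12*γ12 + b13*γ13 + b23*γ23 with a^2 + b12^2 + b13^2 + b23^2 = 1 (so R^-1 = ~R). Expanding the columns R e_j ~R gives tr M = 4a^2 - 1 and, from the antisymmetric part, M21 - M12 = -4a*b12, M13 - M31 = 4a*b13, M32 - M23 = -4a*b23.
Here tr M = 923/841, so a^2 = (1 + tr M)/4 = 441/841 and a = ±21/29. Taking a = 21/29: M21 - M12 = 0, M13 - M31 = 0, M32 - M23 = 1680/841, giving b12 = 0, b13 = 0, b23 = -20/29, i.e. R = 21/29 - 20/29*γ23.
Its γ23 coefficient is negative, so report the other preimage -R.
Answer: -21/29 + 20/29*γ23. Uniqueness: Spin(3) -> SO(3) maps R and -R to the same rotation of trace 923/841; fixing the sign of the γ23 coefficient removes the ambiguity.


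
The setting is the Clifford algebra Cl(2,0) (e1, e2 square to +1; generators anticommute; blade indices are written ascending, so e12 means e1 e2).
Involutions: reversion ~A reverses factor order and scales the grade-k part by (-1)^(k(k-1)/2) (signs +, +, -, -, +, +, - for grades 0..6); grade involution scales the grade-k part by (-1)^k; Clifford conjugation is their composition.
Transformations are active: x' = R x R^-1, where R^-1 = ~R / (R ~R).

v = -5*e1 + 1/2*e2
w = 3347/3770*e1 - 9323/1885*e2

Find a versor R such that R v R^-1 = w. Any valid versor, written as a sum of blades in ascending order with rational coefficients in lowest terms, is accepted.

Why this works: both vectors square to 101/4, so q(v) = q(w) and R = v + w = -15503/3770*e1 - 16761/3770*e2 carries v to w — its own direction survives, the complement (v - w)/2 flips.
Answer: -15503/3770*e1 - 16761/3770*e2


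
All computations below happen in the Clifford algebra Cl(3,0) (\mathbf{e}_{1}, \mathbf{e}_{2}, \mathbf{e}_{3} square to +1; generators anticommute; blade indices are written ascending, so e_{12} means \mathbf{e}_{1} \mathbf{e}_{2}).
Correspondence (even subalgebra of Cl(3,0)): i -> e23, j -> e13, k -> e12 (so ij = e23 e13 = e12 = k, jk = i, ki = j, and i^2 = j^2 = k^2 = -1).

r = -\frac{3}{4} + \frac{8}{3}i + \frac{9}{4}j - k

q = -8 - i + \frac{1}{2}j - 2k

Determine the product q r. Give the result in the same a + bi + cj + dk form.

In blades: q = -8 - 2 e_{12} + \frac{1}{2} e_{13} - e_{23}, r = -\frac{3}{4} - e_{12} + \frac{9}{4} e_{13} + \frac{8}{3} e_{23}.
Distribute q over r term by term (generator squares from the signature, products reordered to ascending indices): (-8)*r = 6 + 8 e_{12} - 18 e_{13} - \frac{64}{3} e_{23}; (-2 e_{12})*r = -2 + \frac{3}{2} e_{12} - \frac{16}{3} e_{13} + \frac{9}{2} e_{23}; (\frac{1}{2} e_{13})*r = -\frac{9}{8} - \frac{4}{3} e_{12} - \frac{3}{8} e_{13} - \frac{1}{2} e_{23}; (-e_{23})*r = \frac{8}{3} - \frac{9}{4} e_{12} - e_{13} + \frac{3}{4} e_{23}.
Sum: \frac{133}{24} + \frac{71}{12} e_{12} - \frac{593}{24} e_{13} - \frac{199}{12} e_{23}; translating back through the correspondence:
Answer: \frac{133}{24} - \frac{199}{12}i - \frac{593}{24}j + \frac{71}{12}k


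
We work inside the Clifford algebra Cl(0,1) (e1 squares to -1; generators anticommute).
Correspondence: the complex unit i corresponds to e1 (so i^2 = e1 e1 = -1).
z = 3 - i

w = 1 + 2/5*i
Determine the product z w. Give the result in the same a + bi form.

In blades: z = 3 - e1, w = 1 + 2/5*e1.
Distribute z over w term by term (generator squares from the signature, products reordered to ascending indices): (3)*w = 3 + 6/5*e1; (-e1)*w = 2/5 - e1.
Sum: 17/5 + 1/5*e1; translating back through the correspondence:
Answer: 17/5 + 1/5*i


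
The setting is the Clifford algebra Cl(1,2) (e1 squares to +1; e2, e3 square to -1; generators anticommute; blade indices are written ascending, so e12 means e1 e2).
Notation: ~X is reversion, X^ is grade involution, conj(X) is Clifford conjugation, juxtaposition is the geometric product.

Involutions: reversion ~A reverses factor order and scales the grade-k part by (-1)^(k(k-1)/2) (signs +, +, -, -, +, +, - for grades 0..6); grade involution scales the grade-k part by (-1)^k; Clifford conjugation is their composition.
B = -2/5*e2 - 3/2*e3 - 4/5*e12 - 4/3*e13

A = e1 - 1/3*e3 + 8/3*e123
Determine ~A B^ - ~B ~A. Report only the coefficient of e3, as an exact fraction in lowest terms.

first term: 1/2 + 4/9*e1 - 196/45*e2 + 4/5*e3 + 22/5*e12 + 13/30*e13 + 2/15*e23 + 4/15*e123
second term: -1/2 + 4/9*e1 + 124/45*e2 - 52/15*e3 - 18/5*e12 + 77/30*e13 + 2/15*e23 - 4/15*e123
Answer: 64/15


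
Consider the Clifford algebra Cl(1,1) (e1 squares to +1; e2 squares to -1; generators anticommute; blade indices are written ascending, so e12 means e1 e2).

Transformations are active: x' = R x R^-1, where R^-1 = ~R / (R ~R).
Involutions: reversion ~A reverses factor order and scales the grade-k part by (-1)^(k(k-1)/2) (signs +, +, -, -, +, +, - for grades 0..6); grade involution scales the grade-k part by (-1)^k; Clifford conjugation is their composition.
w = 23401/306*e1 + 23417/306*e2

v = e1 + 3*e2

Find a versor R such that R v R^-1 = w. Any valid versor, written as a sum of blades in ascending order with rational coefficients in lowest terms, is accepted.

Reasoning: v^2 = w^2 = -8 since conjugation preserves the quadratic form; R = v + w = 23707/306*e1 + 24335/306*e2 is then valid when invertible, keeping its own part and reversing (v - w)/2.
Answer: 23707/306*e1 + 24335/306*e2


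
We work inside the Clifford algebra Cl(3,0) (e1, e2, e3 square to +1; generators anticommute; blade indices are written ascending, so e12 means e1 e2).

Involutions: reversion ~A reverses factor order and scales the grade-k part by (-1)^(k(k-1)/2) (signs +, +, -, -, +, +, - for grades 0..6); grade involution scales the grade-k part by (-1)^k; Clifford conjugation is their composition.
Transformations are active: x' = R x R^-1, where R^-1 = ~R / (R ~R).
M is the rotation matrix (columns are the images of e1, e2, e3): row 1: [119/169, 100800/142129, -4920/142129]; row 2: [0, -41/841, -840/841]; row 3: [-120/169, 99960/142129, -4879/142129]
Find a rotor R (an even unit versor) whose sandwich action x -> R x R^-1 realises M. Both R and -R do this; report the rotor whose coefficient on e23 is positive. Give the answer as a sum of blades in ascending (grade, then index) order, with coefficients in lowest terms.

Method: write R = a + b12*e12 + b13*e13 + b23*e23 with a^2 + b12^2 + b13^2 + b23^2 = 1 (so R^-1 = ~R). Expanding the columns R e_j ~R gives tr M = 4a^2 - 1 and, from the antisymmetric part, M21 - M12 = -4a*b12, M13 - M31 = 4a*b13, M32 - M23 = -4a*b23.
Here tr M = 88271/142129, so a^2 = (1 + tr M)/4 = 57600/142129 and a = ±240/377. Taking a = 240/377: M21 - M12 = -100800/142129, M13 - M31 = 96000/142129, M32 - M23 = 241920/142129, giving b12 = 105/377, b13 = 100/377, b23 = -252/377, i.e. R = 240/377 + 105/377*e12 + 100/377*e13 - 252/377*e23.
Its e23 coefficient is negative, so report the other preimage -R.
Answer: -240/377 - 105/377*e12 - 100/377*e13 + 252/377*e23. Note: both R and -R realise this M (trace 88271/142129); the covering map identifies them, and the e23-coefficient sign is the tie-breaker.


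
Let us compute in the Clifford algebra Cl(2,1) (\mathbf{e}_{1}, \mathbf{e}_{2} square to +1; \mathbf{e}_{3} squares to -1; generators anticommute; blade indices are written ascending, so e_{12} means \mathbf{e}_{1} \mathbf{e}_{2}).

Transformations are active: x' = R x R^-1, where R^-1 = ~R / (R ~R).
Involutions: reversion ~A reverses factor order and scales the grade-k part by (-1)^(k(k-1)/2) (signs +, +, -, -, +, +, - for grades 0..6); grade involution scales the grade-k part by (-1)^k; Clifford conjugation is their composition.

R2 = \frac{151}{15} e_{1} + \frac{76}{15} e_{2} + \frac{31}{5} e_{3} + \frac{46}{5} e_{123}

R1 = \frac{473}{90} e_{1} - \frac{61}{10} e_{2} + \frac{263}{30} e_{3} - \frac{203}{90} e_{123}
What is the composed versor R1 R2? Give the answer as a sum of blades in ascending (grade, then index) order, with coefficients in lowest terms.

Distribute over the terms of R1 (each basis-blade product reordered to ascending indices, repeated generators contracted through their squares):
(\frac{473}{90} e_{1}) R2 = \frac{71423}{1350} + \frac{17974}{675} e_{12} + \frac{14663}{450} e_{13} + \frac{10879}{225} e_{23}
(-\frac{61}{10} e_{2}) R2 = -\frac{2318}{75} + \frac{9211}{150} e_{12} + \frac{1403}{25} e_{13} - \frac{1891}{50} e_{23}
(\frac{263}{30} e_{3}) R2 = -\frac{8153}{150} - \frac{6049}{75} e_{12} - \frac{39713}{450} e_{13} - \frac{9994}{225} e_{23}
(-\frac{203}{90} e_{123}) R2 = -\frac{4669}{225} + \frac{6293}{450} e_{12} + \frac{7714}{675} e_{13} - \frac{30653}{1350} e_{23}
Summing the partial products and collecting blades:
Answer: -\frac{35846}{675} + \frac{14422}{675} e_{12} + \frac{1604}{135} e_{13} - \frac{1528}{27} e_{23}


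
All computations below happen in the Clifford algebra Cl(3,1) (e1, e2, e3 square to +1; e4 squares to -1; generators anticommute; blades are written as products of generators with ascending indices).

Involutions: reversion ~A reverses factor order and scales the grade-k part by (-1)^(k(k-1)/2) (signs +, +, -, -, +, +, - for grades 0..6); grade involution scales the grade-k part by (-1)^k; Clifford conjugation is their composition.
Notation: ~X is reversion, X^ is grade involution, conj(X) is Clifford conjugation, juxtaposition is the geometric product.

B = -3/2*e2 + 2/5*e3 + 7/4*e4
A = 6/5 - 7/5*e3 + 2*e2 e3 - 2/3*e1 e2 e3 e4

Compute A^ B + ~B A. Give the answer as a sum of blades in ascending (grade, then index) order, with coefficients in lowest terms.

first term: 14/25 - e2 + 87/25*e3 + 21/10*e4 + 21/10*e2 e3 + 49/20*e3 e4 + 7/6*e1 e2 e3 + 4/15*e1 e2 e4 + e1 e3 e4 + 7/2*e2 e3 e4
second term: -14/25 - 13/5*e2 - 63/25*e3 + 21/10*e4 + 21/10*e2 e3 + 49/20*e3 e4 - 7/6*e1 e2 e3 - 4/15*e1 e2 e4 - e1 e3 e4 + 7/2*e2 e3 e4
Answer: -18/5*e2 + 24/25*e3 + 21/5*e4 + 21/5*e2 e3 + 49/10*e3 e4 + 7*e2 e3 e4


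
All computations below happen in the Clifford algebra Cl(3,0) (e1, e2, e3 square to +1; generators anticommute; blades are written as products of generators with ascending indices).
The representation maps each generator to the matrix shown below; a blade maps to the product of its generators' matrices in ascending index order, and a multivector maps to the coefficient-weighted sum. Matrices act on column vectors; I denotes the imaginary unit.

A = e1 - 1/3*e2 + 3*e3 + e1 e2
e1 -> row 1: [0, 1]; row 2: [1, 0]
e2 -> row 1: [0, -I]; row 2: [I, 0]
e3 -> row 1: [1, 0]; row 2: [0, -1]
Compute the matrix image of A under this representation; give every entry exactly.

Bivector images (products of the table entries): rho(e1 e2) = rho(e1)rho(e2) = row 1: [I, 0]; row 2: [0, -I].
M = (1)*rho(e1) + (-1/3)*rho(e2) + (3)*rho(e3) + (1)*rho(e1 e2), summed entrywise:
Answer: row 1: [3 + I, 1 + I/3]; row 2: [1 - I/3, -3 - I]


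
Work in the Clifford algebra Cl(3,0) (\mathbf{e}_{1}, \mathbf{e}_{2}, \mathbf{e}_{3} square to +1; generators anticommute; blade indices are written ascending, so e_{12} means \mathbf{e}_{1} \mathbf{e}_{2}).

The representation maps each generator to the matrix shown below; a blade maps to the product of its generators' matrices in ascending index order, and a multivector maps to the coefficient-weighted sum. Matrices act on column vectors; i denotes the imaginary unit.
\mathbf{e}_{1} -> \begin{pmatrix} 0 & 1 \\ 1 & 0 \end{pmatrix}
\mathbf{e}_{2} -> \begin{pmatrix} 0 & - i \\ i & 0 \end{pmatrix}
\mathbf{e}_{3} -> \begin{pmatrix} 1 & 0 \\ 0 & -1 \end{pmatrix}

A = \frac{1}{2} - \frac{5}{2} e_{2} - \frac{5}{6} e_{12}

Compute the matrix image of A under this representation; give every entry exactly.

Bivector images (products of the table entries): rho(e_{12}) = rho(\mathbf{e}_{1})rho(\mathbf{e}_{2}) = \begin{pmatrix} i & 0 \\ 0 & - i \end{pmatrix}.
M = (\frac{1}{2})*1 + (-\frac{5}{2})*rho(e_{2}) + (-\frac{5}{6})*rho(e_{12}), summed entrywise (1 is the identity matrix):
Answer: \begin{pmatrix} \frac{1}{2} - \frac{5 i}{6} & \frac{5 i}{2} \\ - \frac{5 i}{2} & \frac{1}{2} + \frac{5 i}{6} \end{pmatrix}


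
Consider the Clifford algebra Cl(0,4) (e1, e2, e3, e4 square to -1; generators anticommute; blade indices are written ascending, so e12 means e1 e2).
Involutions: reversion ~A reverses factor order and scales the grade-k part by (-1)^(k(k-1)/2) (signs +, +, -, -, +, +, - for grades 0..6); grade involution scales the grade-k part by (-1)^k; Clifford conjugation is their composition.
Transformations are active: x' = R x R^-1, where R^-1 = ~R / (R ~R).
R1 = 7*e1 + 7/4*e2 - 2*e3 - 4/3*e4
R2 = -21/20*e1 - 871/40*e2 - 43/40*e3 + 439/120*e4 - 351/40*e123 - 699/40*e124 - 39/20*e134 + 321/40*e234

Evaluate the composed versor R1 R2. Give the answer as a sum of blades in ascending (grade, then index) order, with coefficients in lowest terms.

Distribute over the terms of R1 (each basis-blade product reordered to ascending indices, repeated generators contracted through their squares):
(7*e1) R2 = 147/20 - 6097/40*e12 - 301/40*e13 + 3073/120*e14 + 2457/40*e23 + 4893/40*e24 + 273/20*e34 + 2247/40*e1234
(7/4*e2) R2 = 6097/160 + 147/80*e12 - 2457/160*e13 - 4893/160*e14 - 301/160*e23 + 3073/480*e24 - 2247/160*e34 + 273/80*e1234
(-2*e3) R2 = -43/20 - 351/20*e12 - 21/10*e13 + 39/10*e14 - 871/20*e23 - 321/20*e24 - 439/60*e34 + 699/20*e1234
(-4/3*e4) R2 = 439/90 - 233/10*e12 - 13/5*e13 - 7/5*e14 + 107/10*e23 - 871/30*e24 - 43/30*e34 - 117/10*e1234
Summing the partial products and collecting blades:
Answer: 13877/288 - 3063/16*e12 - 4413/160*e13 - 1187/480*e14 + 4271/160*e23 + 13383/160*e24 - 1463/160*e34 + 6627/80*e1234


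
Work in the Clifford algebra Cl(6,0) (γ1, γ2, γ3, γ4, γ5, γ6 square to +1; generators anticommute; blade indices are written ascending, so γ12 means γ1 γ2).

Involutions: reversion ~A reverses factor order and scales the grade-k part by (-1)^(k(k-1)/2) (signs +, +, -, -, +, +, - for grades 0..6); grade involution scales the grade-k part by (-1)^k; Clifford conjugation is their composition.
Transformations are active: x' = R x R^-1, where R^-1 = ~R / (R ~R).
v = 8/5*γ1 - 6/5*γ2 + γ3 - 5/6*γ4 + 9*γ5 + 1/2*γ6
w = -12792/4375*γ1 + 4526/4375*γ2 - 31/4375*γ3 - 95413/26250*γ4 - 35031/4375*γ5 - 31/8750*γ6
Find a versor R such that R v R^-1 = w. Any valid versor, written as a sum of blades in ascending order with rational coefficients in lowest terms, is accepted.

Since q(v) = q(w) = 1565/18, the sum R = v + w = -5792/4375*γ1 - 724/4375*γ2 + 4344/4375*γ3 - 19548/4375*γ4 + 4344/4375*γ5 + 2172/4375*γ6 does the job whenever invertible.
Answer: -5792/4375*γ1 - 724/4375*γ2 + 4344/4375*γ3 - 19548/4375*γ4 + 4344/4375*γ5 + 2172/4375*γ6


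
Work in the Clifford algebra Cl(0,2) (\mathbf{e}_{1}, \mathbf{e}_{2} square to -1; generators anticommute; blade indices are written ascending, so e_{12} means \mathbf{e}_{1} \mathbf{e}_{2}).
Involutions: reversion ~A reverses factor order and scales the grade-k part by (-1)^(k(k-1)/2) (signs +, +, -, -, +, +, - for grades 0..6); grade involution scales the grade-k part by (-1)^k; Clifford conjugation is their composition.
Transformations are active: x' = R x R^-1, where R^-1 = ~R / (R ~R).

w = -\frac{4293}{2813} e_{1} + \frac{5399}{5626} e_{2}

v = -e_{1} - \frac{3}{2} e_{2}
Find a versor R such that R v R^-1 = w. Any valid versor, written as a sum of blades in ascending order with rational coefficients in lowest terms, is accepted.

Sketch: the shared square -\frac{13}{4} makes R = v + w = -\frac{7106}{2813} e_{1} - \frac{1520}{2813} e_{2} the natural versor; its sandwich fixes that direction, negates (v - w)/2, and sends v to w.
Answer: -\frac{7106}{2813} e_{1} - \frac{1520}{2813} e_{2}


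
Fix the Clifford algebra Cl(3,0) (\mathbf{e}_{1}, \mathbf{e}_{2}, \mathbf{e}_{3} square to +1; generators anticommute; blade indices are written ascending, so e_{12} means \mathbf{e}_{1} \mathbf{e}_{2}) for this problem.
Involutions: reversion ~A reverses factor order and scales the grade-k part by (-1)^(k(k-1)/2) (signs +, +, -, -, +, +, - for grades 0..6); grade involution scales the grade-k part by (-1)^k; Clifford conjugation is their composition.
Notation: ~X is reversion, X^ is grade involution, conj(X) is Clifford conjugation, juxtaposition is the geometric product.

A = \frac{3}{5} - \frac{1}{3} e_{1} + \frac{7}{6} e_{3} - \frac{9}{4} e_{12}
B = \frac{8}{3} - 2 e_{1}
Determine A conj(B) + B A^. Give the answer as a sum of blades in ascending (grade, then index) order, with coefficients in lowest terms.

first term: \frac{14}{15} + \frac{14}{45} e_{1} + \frac{9}{2} e_{2} + \frac{28}{9} e_{3} - 6 e_{12} - \frac{7}{3} e_{13}
second term: \frac{14}{15} - \frac{14}{45} e_{1} + \frac{9}{2} e_{2} - \frac{28}{9} e_{3} - 6 e_{12} + \frac{7}{3} e_{13}
Answer: \frac{28}{15} + 9 e_{2} - 12 e_{12}


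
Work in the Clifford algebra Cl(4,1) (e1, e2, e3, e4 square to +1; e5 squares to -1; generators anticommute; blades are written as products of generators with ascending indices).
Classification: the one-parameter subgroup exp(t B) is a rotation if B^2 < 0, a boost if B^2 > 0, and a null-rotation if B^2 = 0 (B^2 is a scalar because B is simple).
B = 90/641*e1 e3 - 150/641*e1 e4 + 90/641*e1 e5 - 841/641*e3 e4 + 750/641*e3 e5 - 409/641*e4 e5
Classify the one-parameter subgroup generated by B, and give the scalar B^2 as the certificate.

B^2 term by term: the squares give (90/641)^2*(e1 e3)^2 + (-150/641)^2*(e1 e4)^2 + (90/641)^2*(e1 e5)^2 + (-841/641)^2*(e3 e4)^2 + (750/641)^2*(e3 e5)^2 + (-409/641)^2*(e4 e5)^2 = 8100/410881*(-1) + 22500/410881*(-1) + 8100/410881*(+1) + 707281/410881*(-1) + 562500/410881*(+1) + 167281/410881*(+1) = 0 (each basis 2-blade squares to minus the product of its generators' squares); cross terms between blades sharing an index anticommute and cancel; the commuting (index-disjoint) pairs give grade-4 terms 2*c*c'*(blade product), which cancel blade by blade — e1 e3 e4 e5: -73620/410881 + 225000/410881 - 151380/410881 = 0 — confirming B is simple. So B^2 = 0.
Answer: null-rotation, certificate B^2 = 0. Why this suffices: the scalar 0 survives any versor conjugation, so its sign alone determines the class however B is presented.


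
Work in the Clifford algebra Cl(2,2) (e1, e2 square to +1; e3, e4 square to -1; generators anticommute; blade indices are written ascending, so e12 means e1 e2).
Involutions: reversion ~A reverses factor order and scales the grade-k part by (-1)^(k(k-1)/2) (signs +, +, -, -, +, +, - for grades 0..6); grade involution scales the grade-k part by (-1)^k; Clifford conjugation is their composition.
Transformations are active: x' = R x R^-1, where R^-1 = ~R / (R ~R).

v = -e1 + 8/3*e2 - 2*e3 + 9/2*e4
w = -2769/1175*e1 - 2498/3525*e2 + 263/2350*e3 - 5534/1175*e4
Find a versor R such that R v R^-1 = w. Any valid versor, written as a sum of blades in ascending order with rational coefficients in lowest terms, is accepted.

Since q(v) = q(w) = -581/36, the sum R = v + w = -3944/1175*e1 + 6902/3525*e2 - 4437/2350*e3 - 493/2350*e4 does the job whenever invertible.
Answer: -3944/1175*e1 + 6902/3525*e2 - 4437/2350*e3 - 493/2350*e4


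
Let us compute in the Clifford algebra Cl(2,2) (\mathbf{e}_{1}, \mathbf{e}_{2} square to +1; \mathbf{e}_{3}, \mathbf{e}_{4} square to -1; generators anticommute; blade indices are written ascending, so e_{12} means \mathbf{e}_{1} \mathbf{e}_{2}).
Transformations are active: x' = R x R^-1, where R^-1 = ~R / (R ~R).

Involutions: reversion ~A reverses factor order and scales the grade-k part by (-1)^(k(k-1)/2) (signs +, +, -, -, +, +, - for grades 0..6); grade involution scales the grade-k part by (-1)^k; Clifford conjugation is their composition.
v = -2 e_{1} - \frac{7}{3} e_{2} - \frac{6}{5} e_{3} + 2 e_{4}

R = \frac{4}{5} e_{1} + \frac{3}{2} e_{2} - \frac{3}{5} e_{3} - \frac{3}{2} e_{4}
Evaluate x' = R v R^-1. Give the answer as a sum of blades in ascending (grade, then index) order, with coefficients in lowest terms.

~R = \frac{4}{5} e_{1} + \frac{3}{2} e_{2} - \frac{3}{5} e_{3} - \frac{3}{2} e_{4}, and R ~R = \frac{7}{25}, so R^-1 = ~R / (\frac{7}{25}).
R v = -\frac{141}{50} + \frac{17}{15} e_{12} - \frac{54}{25} e_{13} - \frac{7}{5} e_{14} - \frac{16}{5} e_{23} - \frac{1}{2} e_{24} - 3 e_{34}
Answer: -\frac{494}{35} e_{1} - \frac{1171}{42} e_{2} + \frac{93}{7} e_{3} + \frac{395}{14} e_{4}


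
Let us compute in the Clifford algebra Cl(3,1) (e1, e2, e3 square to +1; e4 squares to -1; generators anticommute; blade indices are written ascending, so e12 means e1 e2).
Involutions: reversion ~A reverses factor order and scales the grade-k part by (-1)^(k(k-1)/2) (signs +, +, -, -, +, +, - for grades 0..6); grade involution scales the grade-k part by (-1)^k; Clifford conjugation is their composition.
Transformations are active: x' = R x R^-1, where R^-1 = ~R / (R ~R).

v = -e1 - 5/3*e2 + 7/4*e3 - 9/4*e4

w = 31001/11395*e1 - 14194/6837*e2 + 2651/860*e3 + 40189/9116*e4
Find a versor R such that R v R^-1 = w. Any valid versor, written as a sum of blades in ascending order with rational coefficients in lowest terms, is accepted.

Equal squares first: v^2 = w^2 = 16/9. Then v + w = 19606/11395*e1 - 25589/6837*e2 + 1039/215*e3 + 9839/4558*e4 is a versor taking v to w, provided it is invertible.
Answer: 19606/11395*e1 - 25589/6837*e2 + 1039/215*e3 + 9839/4558*e4


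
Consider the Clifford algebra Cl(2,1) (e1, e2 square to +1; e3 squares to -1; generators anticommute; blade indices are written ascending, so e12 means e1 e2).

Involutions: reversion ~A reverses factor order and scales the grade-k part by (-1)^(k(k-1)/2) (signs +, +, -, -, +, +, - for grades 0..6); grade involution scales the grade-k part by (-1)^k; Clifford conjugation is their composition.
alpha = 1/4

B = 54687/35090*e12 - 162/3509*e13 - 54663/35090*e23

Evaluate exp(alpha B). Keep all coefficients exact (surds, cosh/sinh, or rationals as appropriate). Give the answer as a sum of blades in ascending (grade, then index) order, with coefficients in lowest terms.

B^2 term by term: the squares give (54687/35090)^2*(e12)^2 + (-162/3509)^2*(e13)^2 + (-54663/35090)^2*(e23)^2 = 2990667969/1231308100*(-1) + 26244/12313081*(+1) + 2988043569/1231308100*(+1) = 0 (each basis 2-blade squares to minus the product of its generators' squares); cross terms between blades sharing an index anticommute and cancel. So B^2 = 0.
B^2 = 0, and the exponential is exactly linear here: exp(alpha B) = 1 + alpha B (parabolic case).
Answer: 1 + 54687/140360*e12 - 81/7018*e13 - 54663/140360*e23


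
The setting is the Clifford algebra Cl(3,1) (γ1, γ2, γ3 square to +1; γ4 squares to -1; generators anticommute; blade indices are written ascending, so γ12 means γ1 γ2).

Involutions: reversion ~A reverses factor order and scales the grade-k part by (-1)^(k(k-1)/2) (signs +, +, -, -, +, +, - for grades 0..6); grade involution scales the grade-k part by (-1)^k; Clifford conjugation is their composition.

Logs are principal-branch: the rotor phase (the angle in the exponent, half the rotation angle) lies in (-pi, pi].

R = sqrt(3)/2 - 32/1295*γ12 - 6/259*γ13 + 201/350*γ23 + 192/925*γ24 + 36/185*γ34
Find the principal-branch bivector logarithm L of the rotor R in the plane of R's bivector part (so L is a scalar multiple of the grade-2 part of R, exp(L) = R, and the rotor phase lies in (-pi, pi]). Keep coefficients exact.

The scalar part of R is sqrt(3)/2, which fixes the principal-branch rotor phase; the unit plane is then the bivector part divided by the sine of that phase, and L is that plane scaled by the phase.
Concretely: cos(phase) = sqrt(3)/2 gives phase = ±pi/6, and since phase/sin(phase) is even the sign is immaterial: L = (phase/sin(phase)) * <R>_2 = (pi/3) * <R>_2.
Answer: -32*pi/3885*γ12 - 2*pi/259*γ13 + 67*pi/350*γ23 + 64*pi/925*γ24 + 12*pi/185*γ34


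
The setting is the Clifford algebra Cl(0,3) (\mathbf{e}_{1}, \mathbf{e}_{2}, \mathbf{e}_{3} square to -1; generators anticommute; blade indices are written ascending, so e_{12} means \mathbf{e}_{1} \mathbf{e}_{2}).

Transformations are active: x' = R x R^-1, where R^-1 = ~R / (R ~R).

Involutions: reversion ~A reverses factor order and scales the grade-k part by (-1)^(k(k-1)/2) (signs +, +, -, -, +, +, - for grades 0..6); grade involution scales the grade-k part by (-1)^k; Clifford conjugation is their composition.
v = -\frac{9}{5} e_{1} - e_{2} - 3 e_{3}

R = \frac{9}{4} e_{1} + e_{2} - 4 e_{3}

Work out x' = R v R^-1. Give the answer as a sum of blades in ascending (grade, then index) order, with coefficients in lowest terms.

~R = \frac{9}{4} e_{1} + e_{2} - 4 e_{3}, and R ~R = -\frac{353}{16}, so R^-1 = ~R / (-\frac{353}{16}).
R v = -\frac{139}{20} - \frac{9}{20} e_{12} - \frac{279}{20} e_{13} - 7 e_{23}
Answer: \frac{5679}{1765} e_{1} + \frac{2877}{1765} e_{2} + \frac{847}{1765} e_{3}


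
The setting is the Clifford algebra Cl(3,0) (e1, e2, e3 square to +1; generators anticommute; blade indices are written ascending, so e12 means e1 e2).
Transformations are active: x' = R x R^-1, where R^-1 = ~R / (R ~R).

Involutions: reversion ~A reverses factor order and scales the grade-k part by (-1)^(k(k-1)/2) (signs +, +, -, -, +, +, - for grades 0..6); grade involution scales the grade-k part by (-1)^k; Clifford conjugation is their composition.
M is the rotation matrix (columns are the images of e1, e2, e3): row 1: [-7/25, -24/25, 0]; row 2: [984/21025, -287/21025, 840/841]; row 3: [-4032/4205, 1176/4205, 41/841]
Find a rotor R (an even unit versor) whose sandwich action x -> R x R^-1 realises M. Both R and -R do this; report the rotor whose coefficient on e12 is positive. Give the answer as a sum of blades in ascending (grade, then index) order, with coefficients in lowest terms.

Method: write R = a + b12*e12 + b13*e13 + b23*e23 with a^2 + b12^2 + b13^2 + b23^2 = 1 (so R^-1 = ~R). Expanding the columns R e_j ~R gives tr M = 4a^2 - 1 and, from the antisymmetric part, M21 - M12 = -4a*b12, M13 - M31 = 4a*b13, M32 - M23 = -4a*b23.
Here tr M = -5149/21025, so a^2 = (1 + tr M)/4 = 3969/21025 and a = ±63/145. Taking a = 63/145: M21 - M12 = 21168/21025, M13 - M31 = 4032/4205, M32 - M23 = -3024/4205, giving b12 = -84/145, b13 = 16/29, b23 = 12/29, i.e. R = 63/145 - 84/145*e12 + 16/29*e13 + 12/29*e23.
Its e12 coefficient is negative, so report the other preimage -R.
Answer: -63/145 + 84/145*e12 - 16/29*e13 - 12/29*e23. Note: both R and -R realise this M (trace -5149/21025); the covering map identifies them, and the e12-coefficient sign is the tie-breaker.


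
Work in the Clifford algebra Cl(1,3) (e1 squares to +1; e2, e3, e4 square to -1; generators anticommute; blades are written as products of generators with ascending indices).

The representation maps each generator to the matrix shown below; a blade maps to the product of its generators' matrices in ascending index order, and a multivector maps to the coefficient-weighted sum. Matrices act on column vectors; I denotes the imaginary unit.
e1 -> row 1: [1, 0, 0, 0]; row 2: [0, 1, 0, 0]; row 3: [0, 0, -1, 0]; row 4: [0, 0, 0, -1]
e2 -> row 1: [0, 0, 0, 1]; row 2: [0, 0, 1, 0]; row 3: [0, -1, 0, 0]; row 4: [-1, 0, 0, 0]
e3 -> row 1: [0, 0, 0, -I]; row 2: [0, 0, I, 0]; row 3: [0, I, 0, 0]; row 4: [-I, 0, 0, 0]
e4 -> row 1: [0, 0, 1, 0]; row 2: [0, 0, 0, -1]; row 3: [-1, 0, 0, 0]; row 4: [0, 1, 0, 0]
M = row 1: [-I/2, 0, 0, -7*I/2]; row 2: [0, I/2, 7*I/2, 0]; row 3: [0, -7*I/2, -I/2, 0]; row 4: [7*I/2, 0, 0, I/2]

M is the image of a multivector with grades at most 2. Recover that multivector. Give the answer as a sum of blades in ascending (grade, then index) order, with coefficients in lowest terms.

Method: the blade images are trace-orthogonal — tr(rho(e_A) rho(e_B)^-1) = 4 if A = B and 0 otherwise — and rho(e_A)^-1 = (e_A)^2 * rho(e_A) with (e_A)^2 = +1 or -1, so the coefficient of e_A in the preimage is (e_A)^2 * tr(M rho(e_A))/4.
Nonzero projections over blades of grade <= 2: e1 e3: (e1 e3)^2 = +1, tr(M rho(e1 e3)) = 14, coefficient 7/2; e2 e3: (e2 e3)^2 = -1, tr(M rho(e2 e3)) = -2, coefficient 1/2. Every other blade of grade <= 2 projects to 0.
Answer: 7/2*e1 e3 + 1/2*e2 e3


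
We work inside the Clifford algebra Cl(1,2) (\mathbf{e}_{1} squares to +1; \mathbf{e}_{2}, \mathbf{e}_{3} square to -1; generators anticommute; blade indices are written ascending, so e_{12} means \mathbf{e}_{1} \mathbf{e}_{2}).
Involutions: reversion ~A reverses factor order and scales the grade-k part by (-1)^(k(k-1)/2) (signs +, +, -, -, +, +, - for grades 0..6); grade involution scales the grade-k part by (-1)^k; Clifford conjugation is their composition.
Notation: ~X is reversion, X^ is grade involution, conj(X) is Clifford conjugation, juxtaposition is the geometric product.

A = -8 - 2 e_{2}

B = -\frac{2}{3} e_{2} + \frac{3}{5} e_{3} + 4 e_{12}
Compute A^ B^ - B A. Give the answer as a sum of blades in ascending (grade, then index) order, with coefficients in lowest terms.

first term: -\frac{4}{3} + 8 e_{1} - \frac{16}{3} e_{2} + \frac{24}{5} e_{3} - 32 e_{12} - \frac{6}{5} e_{23}
second term: -\frac{4}{3} + 8 e_{1} + \frac{16}{3} e_{2} - \frac{24}{5} e_{3} - 32 e_{12} + \frac{6}{5} e_{23}
Answer: -\frac{32}{3} e_{2} + \frac{48}{5} e_{3} - \frac{12}{5} e_{23}


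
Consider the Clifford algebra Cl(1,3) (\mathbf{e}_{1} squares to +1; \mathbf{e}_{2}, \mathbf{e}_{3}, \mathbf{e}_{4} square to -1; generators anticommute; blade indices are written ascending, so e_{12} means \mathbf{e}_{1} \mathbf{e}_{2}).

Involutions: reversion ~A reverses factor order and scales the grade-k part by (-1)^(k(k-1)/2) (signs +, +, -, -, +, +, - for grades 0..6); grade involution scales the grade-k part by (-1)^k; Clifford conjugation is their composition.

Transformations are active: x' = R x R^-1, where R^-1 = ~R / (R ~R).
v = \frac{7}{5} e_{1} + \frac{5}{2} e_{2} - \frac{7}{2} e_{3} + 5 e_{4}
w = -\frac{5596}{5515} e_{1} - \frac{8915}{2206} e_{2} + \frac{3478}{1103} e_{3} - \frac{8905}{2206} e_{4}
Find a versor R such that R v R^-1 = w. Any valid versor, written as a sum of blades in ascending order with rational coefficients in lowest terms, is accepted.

A norm check does it: q(v) = q(w) = -\frac{2077}{50}, hence R = v + w = \frac{425}{1103} e_{1} - \frac{1700}{1103} e_{2} - \frac{765}{2206} e_{3} + \frac{2125}{2206} e_{4} realises the map — parallel part kept, (v - w)/2 negated, v carried to w.
Answer: \frac{425}{1103} e_{1} - \frac{1700}{1103} e_{2} - \frac{765}{2206} e_{3} + \frac{2125}{2206} e_{4}


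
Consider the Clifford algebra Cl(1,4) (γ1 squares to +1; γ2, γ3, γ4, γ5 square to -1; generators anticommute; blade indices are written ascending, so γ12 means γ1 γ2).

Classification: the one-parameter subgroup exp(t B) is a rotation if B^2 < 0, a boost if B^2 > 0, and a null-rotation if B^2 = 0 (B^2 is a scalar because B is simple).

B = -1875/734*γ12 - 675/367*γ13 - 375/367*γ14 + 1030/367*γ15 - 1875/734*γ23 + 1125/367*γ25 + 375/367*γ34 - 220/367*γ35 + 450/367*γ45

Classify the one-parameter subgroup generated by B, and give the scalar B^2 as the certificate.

B^2 term by term: the squares give (-1875/734)^2*(γ12)^2 + (-675/367)^2*(γ13)^2 + (-375/367)^2*(γ14)^2 + (1030/367)^2*(γ15)^2 + (-1875/734)^2*(γ23)^2 + (1125/367)^2*(γ25)^2 + (375/367)^2*(γ34)^2 + (-220/367)^2*(γ35)^2 + (450/367)^2*(γ45)^2 = 3515625/538756*(+1) + 455625/134689*(+1) + 140625/134689*(+1) + 1060900/134689*(+1) + 3515625/538756*(-1) + 1265625/134689*(-1) + 140625/134689*(-1) + 48400/134689*(-1) + 202500/134689*(-1) = 0 (each basis 2-blade squares to minus the product of its generators' squares); cross terms between blades sharing an index anticommute and cancel; the commuting (index-disjoint) pairs give grade-4 terms 2*c*c'*(blade product), which cancel blade by blade — γ1234: -703125/134689 + 703125/134689 = 0; γ1235: 412500/134689 + 1518750/134689 - 1931250/134689 = 0; γ1245: -843750/134689 + 843750/134689 = 0; γ1345: -607500/134689 - 165000/134689 + 772500/134689 = 0; γ2345: -843750/134689 + 843750/134689 = 0 — confirming B is simple. So B^2 = 0.
Answer: null-rotation, certificate B^2 = 0. One invariant decides it: the square 0 survives every conjugation, and its sign is exactly the classification.


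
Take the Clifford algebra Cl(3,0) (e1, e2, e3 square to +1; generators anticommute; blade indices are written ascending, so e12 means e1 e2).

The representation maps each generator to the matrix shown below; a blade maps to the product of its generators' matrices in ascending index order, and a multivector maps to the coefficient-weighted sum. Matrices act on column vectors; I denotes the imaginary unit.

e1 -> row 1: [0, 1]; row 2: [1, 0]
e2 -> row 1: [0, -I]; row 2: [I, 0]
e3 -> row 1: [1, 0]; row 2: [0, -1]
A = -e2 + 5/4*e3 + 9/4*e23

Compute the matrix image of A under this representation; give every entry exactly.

Bivector images (products of the table entries): rho(e23) = rho(e2)rho(e3) = row 1: [0, I]; row 2: [I, 0].
M = (-1)*rho(e2) + (5/4)*rho(e3) + (9/4)*rho(e23), summed entrywise:
Answer: row 1: [5/4, 13*I/4]; row 2: [5*I/4, -5/4]
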